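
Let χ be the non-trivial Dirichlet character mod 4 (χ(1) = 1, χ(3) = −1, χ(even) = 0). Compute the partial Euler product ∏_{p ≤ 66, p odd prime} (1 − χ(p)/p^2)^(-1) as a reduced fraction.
∏ = 41649646786025278187758845901/45453901250007819878400000000

The odd primes p ≤ 66 are [3, 5, 7, 11, 13, 17, 19, 23, 29, 31, 37, 41, 43, 47, 53, 59, 61]. For each, χ(p) = 1 if p ≡ 1 mod 4, χ(p) = −1 if p ≡ 3 mod 4. Taking (1 − χ(p)/p^2)^(-1) = p^2/(p^2 − χ(p)): (1 − (-1)/3^2)^(-1) · (1 − (1)/5^2)^(-1) · (1 − (-1)/7^2)^(-1) · (1 − (-1)/11^2)^(-1) · (1 − (1)/13^2)^(-1) · (1 − (1)/17^2)^(-1) · (1 − (-1)/19^2)^(-1) · (1 − (-1)/23^2)^(-1) · (1 − (1)/29^2)^(-1) · (1 − (-1)/31^2)^(-1) · (1 − (1)/37^2)^(-1) · (1 − (1)/41^2)^(-1) · (1 − (-1)/43^2)^(-1) · (1 − (-1)/47^2)^(-1) · (1 − (1)/53^2)^(-1) · (1 − (-1)/59^2)^(-1) · (1 − (1)/61^2)^(-1) = 41649646786025278187758845901/45453901250007819878400000000.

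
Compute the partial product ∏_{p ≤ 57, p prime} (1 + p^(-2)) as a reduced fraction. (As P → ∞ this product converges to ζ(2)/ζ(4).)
∏ = 5396954168104720000000000/3563579332076505044832837

The primes p ≤ 57 are [2, 3, 5, 7, 11, 13, 17, 19, 23, 29, 31, 37, 41, 43, 47, 53]. For each, (1 + 1/p^2) = (p^2 + 1)/p^2. Multiplying these fractions over p ∈ [2, 3, 5, 7, 11, 13, 17, 19, 23, 29, 31, 37, 41, 43, 47, 53] gives 5396954168104720000000000/3563579332076505044832837. (In the limit P → ∞ this tends to ζ(2)/ζ(4).)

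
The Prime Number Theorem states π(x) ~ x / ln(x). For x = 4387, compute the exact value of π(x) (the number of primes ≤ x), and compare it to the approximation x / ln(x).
π(4387) = 597;  x/ln(x) ≈ 523.11;  relative error ≈ 12.38%.

Directly count primes up to 4387: π(4387) = 597. The PNT approximation gives 4387/ln(4387) ≈ 4387/8.38640 ≈ 523.11. Relative error (π(x) − x/ln(x)) / π(x) ≈ 12.38%; the approximation is known to undercount slightly (Li(x) is a better estimate).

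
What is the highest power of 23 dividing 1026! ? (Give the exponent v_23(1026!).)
v_23(1026!) = 45

Legendre's formula: v_p(n!) = Σ_{k ≥ 1} ⌊n / p^k⌋. For p = 23, n = 1026, the terms are:
  ⌊1026/23^1⌋ = ⌊1026/23⌋ = 44
  ⌊1026/23^2⌋ = ⌊1026/529⌋ = 1
(the next term ⌊1026/23^3⌋ = 0, terminating the sum). Summing: v_23(1026!) = 44 + 1 = 45.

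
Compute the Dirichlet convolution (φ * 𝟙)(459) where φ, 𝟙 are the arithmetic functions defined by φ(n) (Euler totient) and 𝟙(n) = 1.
(φ * 𝟙)(459) = 459

Divisors of 459: [1, 3, 9, 17, 27, 51, 153, 459]. For each d | 459:
  d = 1: φ(1) · 𝟙(459/1) = 1 · 1 = 1
  d = 3: φ(3) · 𝟙(459/3) = 2 · 1 = 2
  d = 9: φ(9) · 𝟙(459/9) = 6 · 1 = 6
  d = 17: φ(17) · 𝟙(459/17) = 16 · 1 = 16
  d = 27: φ(27) · 𝟙(459/27) = 18 · 1 = 18
  d = 51: φ(51) · 𝟙(459/51) = 32 · 1 = 32
  d = 153: φ(153) · 𝟙(459/153) = 96 · 1 = 96
  d = 459: φ(459) · 𝟙(459/459) = 288 · 1 = 288
Summing: (φ * 𝟙)(459) = 1 + 2 + 6 + 16 + 18 + 32 + 96 + 288 = 459.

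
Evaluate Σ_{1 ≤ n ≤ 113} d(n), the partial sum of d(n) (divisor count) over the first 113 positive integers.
Σ_{n ≤ 113} d(n) = 554

Compute d(n) for each 1 ≤ n ≤ 113: d(1) = 1, d(2) = 2, d(3) = 2, d(4) = 3, d(5) = 2, d(6) = 4, d(7) = 2, d(8) = 4, d(9) = 3, d(10) = 4, d(11) = 2, d(12) = 6, d(13) = 2, d(14) = 4, d(15) = 4, d(16) = 5, d(17) = 2, d(18) = 6, d(19) = 2, d(20) = 6, d(21) = 4, d(22) = 4, d(23) = 2, d(24) = 8, d(25) = 3, d(26) = 4, d(27) = 4, d(28) = 6, d(29) = 2, d(30) = 8, d(31) = 2, d(32) = 6, d(33) = 4, d(34) = 4, d(35) = 4, d(36) = 9, d(37) = 2, d(38) = 4, d(39) = 4, d(40) = 8, d(41) = 2, d(42) = 8, d(43) = 2, d(44) = 6, d(45) = 6, d(46) = 4, d(47) = 2, d(48) = 10, d(49) = 3, d(50) = 6, d(51) = 4, d(52) = 6, d(53) = 2, d(54) = 8, d(55) = 4, d(56) = 8, d(57) = 4, d(58) = 4, d(59) = 2, d(60) = 12, d(61) = 2, d(62) = 4, d(63) = 6, d(64) = 7, d(65) = 4, d(66) = 8, d(67) = 2, d(68) = 6, d(69) = 4, d(70) = 8, d(71) = 2, d(72) = 12, d(73) = 2, d(74) = 4, d(75) = 6, d(76) = 6, d(77) = 4, d(78) = 8, d(79) = 2, d(80) = 10, d(81) = 5, d(82) = 4, d(83) = 2, d(84) = 12, d(85) = 4, d(86) = 4, d(87) = 4, d(88) = 8, d(89) = 2, d(90) = 12, d(91) = 4, d(92) = 6, d(93) = 4, d(94) = 4, d(95) = 4, d(96) = 12, d(97) = 2, d(98) = 6, d(99) = 6, d(100) = 9, d(101) = 2, d(102) = 8, d(103) = 2, d(104) = 8, d(105) = 8, d(106) = 4, d(107) = 2, d(108) = 12, d(109) = 2, d(110) = 8, d(111) = 4, d(112) = 10, d(113) = 2. Summing all 113 values: 554. (Dirichlet's divisor formula: Σ_{n ≤ x} d(n) = x ln(x) + (2γ − 1) x + O(√x). For x = 113, the asymptotic estimate is ≈ 551.65.)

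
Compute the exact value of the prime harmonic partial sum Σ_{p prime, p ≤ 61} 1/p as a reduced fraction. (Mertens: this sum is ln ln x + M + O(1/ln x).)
Σ 1/p = 201015517717077830328949/117288381359406970983270

π(61) = 18, so the primes ≤ 61 are [2, 3, 5, 7, 11, 13, 17, 19, 23, 29, 31, 37, 41, 43, 47, 53, 59, 61]. Summing 1/p over these primes: 201015517717077830328949/117288381359406970983270 ≈ 1.7139. Mertens estimate ln ln(61) + 0.2615 ≈ 1.6751.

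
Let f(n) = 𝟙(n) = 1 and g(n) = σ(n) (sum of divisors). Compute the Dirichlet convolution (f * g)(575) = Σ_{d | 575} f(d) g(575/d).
(𝟙 * σ)(575) = 950

Divisors of 575: [1, 5, 23, 25, 115, 575]. For each d | 575:
  d = 1: 𝟙(1) · σ(575/1) = 1 · 744 = 744
  d = 5: 𝟙(5) · σ(575/5) = 1 · 144 = 144
  d = 23: 𝟙(23) · σ(575/23) = 1 · 31 = 31
  d = 25: 𝟙(25) · σ(575/25) = 1 · 24 = 24
  d = 115: 𝟙(115) · σ(575/115) = 1 · 6 = 6
  d = 575: 𝟙(575) · σ(575/575) = 1 · 1 = 1
Summing: (𝟙 * σ)(575) = 744 + 144 + 31 + 24 + 6 + 1 = 950.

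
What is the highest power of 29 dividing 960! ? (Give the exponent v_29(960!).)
v_29(960!) = 34

Legendre's formula: v_p(n!) = Σ_{k ≥ 1} ⌊n / p^k⌋. For p = 29, n = 960, the terms are:
  ⌊960/29^1⌋ = ⌊960/29⌋ = 33
  ⌊960/29^2⌋ = ⌊960/841⌋ = 1
(the next term ⌊960/29^3⌋ = 0, terminating the sum). Summing: v_29(960!) = 33 + 1 = 34.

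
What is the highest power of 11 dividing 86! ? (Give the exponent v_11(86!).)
v_11(86!) = 7

Legendre's formula: v_p(n!) = Σ_{k ≥ 1} ⌊n / p^k⌋. For p = 11, n = 86, the terms are:
  ⌊86/11^1⌋ = ⌊86/11⌋ = 7
(the next term ⌊86/11^2⌋ = 0, terminating the sum). Summing: v_11(86!) = 7 = 7.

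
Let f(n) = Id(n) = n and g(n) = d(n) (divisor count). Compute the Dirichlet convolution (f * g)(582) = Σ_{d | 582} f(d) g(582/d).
(Id * d)(582) = 1980

Divisors of 582: [1, 2, 3, 6, 97, 194, 291, 582]. For each d | 582:
  d = 1: Id(1) · d(582/1) = 1 · 8 = 8
  d = 2: Id(2) · d(582/2) = 2 · 4 = 8
  d = 3: Id(3) · d(582/3) = 3 · 4 = 12
  d = 6: Id(6) · d(582/6) = 6 · 2 = 12
  d = 97: Id(97) · d(582/97) = 97 · 4 = 388
  d = 194: Id(194) · d(582/194) = 194 · 2 = 388
  d = 291: Id(291) · d(582/291) = 291 · 2 = 582
  d = 582: Id(582) · d(582/582) = 582 · 1 = 582
Summing: (Id * d)(582) = 8 + 8 + 12 + 12 + 388 + 388 + 582 + 582 = 1980.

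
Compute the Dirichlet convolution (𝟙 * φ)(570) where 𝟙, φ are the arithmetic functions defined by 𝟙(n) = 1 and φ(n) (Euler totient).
(𝟙 * φ)(570) = 570

Divisors of 570: [1, 2, 3, 5, 6, 10, 15, 19, 30, 38, 57, 95, 114, 190, 285, 570]. For each d | 570:
  d = 1: 𝟙(1) · φ(570/1) = 1 · 144 = 144
  d = 2: 𝟙(2) · φ(570/2) = 1 · 144 = 144
  d = 3: 𝟙(3) · φ(570/3) = 1 · 72 = 72
  d = 5: 𝟙(5) · φ(570/5) = 1 · 36 = 36
  d = 6: 𝟙(6) · φ(570/6) = 1 · 72 = 72
  d = 10: 𝟙(10) · φ(570/10) = 1 · 36 = 36
  d = 15: 𝟙(15) · φ(570/15) = 1 · 18 = 18
  d = 19: 𝟙(19) · φ(570/19) = 1 · 8 = 8
  d = 30: 𝟙(30) · φ(570/30) = 1 · 18 = 18
  d = 38: 𝟙(38) · φ(570/38) = 1 · 8 = 8
  d = 57: 𝟙(57) · φ(570/57) = 1 · 4 = 4
  d = 95: 𝟙(95) · φ(570/95) = 1 · 2 = 2
  d = 114: 𝟙(114) · φ(570/114) = 1 · 4 = 4
  d = 190: 𝟙(190) · φ(570/190) = 1 · 2 = 2
  d = 285: 𝟙(285) · φ(570/285) = 1 · 1 = 1
  d = 570: 𝟙(570) · φ(570/570) = 1 · 1 = 1
Summing: (𝟙 * φ)(570) = 144 + 144 + 72 + 36 + 72 + 36 + 18 + 8 + 18 + 8 + 4 + 2 + 4 + 2 + 1 + 1 = 570.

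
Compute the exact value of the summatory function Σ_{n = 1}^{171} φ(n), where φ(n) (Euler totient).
Σ_{n ≤ 171} φ(n) = 8938

Compute φ(n) for each 1 ≤ n ≤ 171: φ(1) = 1, φ(2) = 1, φ(3) = 2, φ(4) = 2, φ(5) = 4, φ(6) = 2, φ(7) = 6, φ(8) = 4, φ(9) = 6, φ(10) = 4, φ(11) = 10, φ(12) = 4, φ(13) = 12, φ(14) = 6, φ(15) = 8, φ(16) = 8, φ(17) = 16, φ(18) = 6, φ(19) = 18, φ(20) = 8, φ(21) = 12, φ(22) = 10, φ(23) = 22, φ(24) = 8, φ(25) = 20, φ(26) = 12, φ(27) = 18, φ(28) = 12, φ(29) = 28, φ(30) = 8, φ(31) = 30, φ(32) = 16, φ(33) = 20, φ(34) = 16, φ(35) = 24, φ(36) = 12, φ(37) = 36, φ(38) = 18, φ(39) = 24, φ(40) = 16, φ(41) = 40, φ(42) = 12, φ(43) = 42, φ(44) = 20, φ(45) = 24, φ(46) = 22, φ(47) = 46, φ(48) = 16, φ(49) = 42, φ(50) = 20, φ(51) = 32, φ(52) = 24, φ(53) = 52, φ(54) = 18, φ(55) = 40, φ(56) = 24, φ(57) = 36, φ(58) = 28, φ(59) = 58, φ(60) = 16, φ(61) = 60, φ(62) = 30, φ(63) = 36, φ(64) = 32, φ(65) = 48, φ(66) = 20, φ(67) = 66, φ(68) = 32, φ(69) = 44, φ(70) = 24, φ(71) = 70, φ(72) = 24, φ(73) = 72, φ(74) = 36, φ(75) = 40, φ(76) = 36, φ(77) = 60, φ(78) = 24, φ(79) = 78, φ(80) = 32, φ(81) = 54, φ(82) = 40, φ(83) = 82, φ(84) = 24, φ(85) = 64, φ(86) = 42, φ(87) = 56, φ(88) = 40, φ(89) = 88, φ(90) = 24, φ(91) = 72, φ(92) = 44, φ(93) = 60, φ(94) = 46, φ(95) = 72, φ(96) = 32, φ(97) = 96, φ(98) = 42, φ(99) = 60, φ(100) = 40, φ(101) = 100, φ(102) = 32, φ(103) = 102, φ(104) = 48, φ(105) = 48, φ(106) = 52, φ(107) = 106, φ(108) = 36, φ(109) = 108, φ(110) = 40, φ(111) = 72, φ(112) = 48, φ(113) = 112, φ(114) = 36, φ(115) = 88, φ(116) = 56, φ(117) = 72, φ(118) = 58, φ(119) = 96, φ(120) = 32, φ(121) = 110, φ(122) = 60, φ(123) = 80, φ(124) = 60, φ(125) = 100, φ(126) = 36, φ(127) = 126, φ(128) = 64, φ(129) = 84, φ(130) = 48, φ(131) = 130, φ(132) = 40, φ(133) = 108, φ(134) = 66, φ(135) = 72, φ(136) = 64, φ(137) = 136, φ(138) = 44, φ(139) = 138, φ(140) = 48, φ(141) = 92, φ(142) = 70, φ(143) = 120, φ(144) = 48, φ(145) = 112, φ(146) = 72, φ(147) = 84, φ(148) = 72, φ(149) = 148, φ(150) = 40, φ(151) = 150, φ(152) = 72, φ(153) = 96, φ(154) = 60, φ(155) = 120, φ(156) = 48, φ(157) = 156, φ(158) = 78, φ(159) = 104, φ(160) = 64, φ(161) = 132, φ(162) = 54, φ(163) = 162, φ(164) = 80, φ(165) = 80, φ(166) = 82, φ(167) = 166, φ(168) = 48, φ(169) = 156, φ(170) = 64, φ(171) = 108. Summing all 171 values: 8938. (Average order: Σ_{n ≤ x} φ(n) ~ (3/π²) x². For x = 171, (3/π²)·171² ≈ 8888.20.)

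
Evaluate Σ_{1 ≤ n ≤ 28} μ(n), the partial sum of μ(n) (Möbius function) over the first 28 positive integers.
Σ_{n ≤ 28} μ(n) = -1

Compute μ(n) for each 1 ≤ n ≤ 28: μ(1) = 1, μ(2) = -1, μ(3) = -1, μ(4) = 0, μ(5) = -1, μ(6) = 1, μ(7) = -1, μ(8) = 0, μ(9) = 0, μ(10) = 1, μ(11) = -1, μ(12) = 0, μ(13) = -1, μ(14) = 1, μ(15) = 1, μ(16) = 0, μ(17) = -1, μ(18) = 0, μ(19) = -1, μ(20) = 0, μ(21) = 1, μ(22) = 1, μ(23) = -1, μ(24) = 0, μ(25) = 0, μ(26) = 1, μ(27) = 0, μ(28) = 0. Summing all 28 values: -1. (Mertens function M(x) = Σ_{n ≤ x} μ(n); on average M(x) should be small (PNT ⟺ M(x) = o(x)).)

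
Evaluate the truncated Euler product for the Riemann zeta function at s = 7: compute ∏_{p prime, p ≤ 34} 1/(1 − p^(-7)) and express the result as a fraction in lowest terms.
∏ = 37031956963631386906046525229438701635098769061332515193389940565625/36725327022248259763071767483224373757798563246158812707599806493184

The primes p ≤ 34 are [2, 3, 5, 7, 11, 13, 17, 19, 23, 29, 31]. For each prime, (1 − 1/p^7)^(-1) = p^7 / (p^7 − 1). The product is (1 − 1/2^7)^(-1), (1 − 1/3^7)^(-1), (1 − 1/5^7)^(-1), (1 − 1/7^7)^(-1), (1 − 1/11^7)^(-1), (1 − 1/13^7)^(-1), (1 − 1/17^7)^(-1), (1 − 1/19^7)^(-1), (1 − 1/23^7)^(-1), (1 − 1/29^7)^(-1), (1 − 1/31^7)^(-1) = ∏ p^7 / (p^7 − 1) = 37031956963631386906046525229438701635098769061332515193389940565625/36725327022248259763071767483224373757798563246158812707599806493184.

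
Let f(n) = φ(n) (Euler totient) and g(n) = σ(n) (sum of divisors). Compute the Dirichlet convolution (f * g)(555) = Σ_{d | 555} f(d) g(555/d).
(φ * σ)(555) = 4440

Divisors of 555: [1, 3, 5, 15, 37, 111, 185, 555]. For each d | 555:
  d = 1: φ(1) · σ(555/1) = 1 · 912 = 912
  d = 3: φ(3) · σ(555/3) = 2 · 228 = 456
  d = 5: φ(5) · σ(555/5) = 4 · 152 = 608
  d = 15: φ(15) · σ(555/15) = 8 · 38 = 304
  d = 37: φ(37) · σ(555/37) = 36 · 24 = 864
  d = 111: φ(111) · σ(555/111) = 72 · 6 = 432
  d = 185: φ(185) · σ(555/185) = 144 · 4 = 576
  d = 555: φ(555) · σ(555/555) = 288 · 1 = 288
Summing: (φ * σ)(555) = 912 + 456 + 608 + 304 + 864 + 432 + 576 + 288 = 4440.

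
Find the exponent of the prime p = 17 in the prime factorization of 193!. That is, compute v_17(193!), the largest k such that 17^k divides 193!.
v_17(193!) = 11

Legendre's formula: v_p(n!) = Σ_{k ≥ 1} ⌊n / p^k⌋. For p = 17, n = 193, the terms are:
  ⌊193/17^1⌋ = ⌊193/17⌋ = 11
(the next term ⌊193/17^2⌋ = 0, terminating the sum). Summing: v_17(193!) = 11 = 11.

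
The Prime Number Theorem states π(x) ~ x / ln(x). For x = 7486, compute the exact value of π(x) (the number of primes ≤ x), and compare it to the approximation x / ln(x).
π(7486) = 947;  x/ln(x) ≈ 839.16;  relative error ≈ 11.39%.

Directly count primes up to 7486: π(7486) = 947. The PNT approximation gives 7486/ln(7486) ≈ 7486/8.92079 ≈ 839.16. Relative error (π(x) − x/ln(x)) / π(x) ≈ 11.39%; the approximation is known to undercount slightly (Li(x) is a better estimate).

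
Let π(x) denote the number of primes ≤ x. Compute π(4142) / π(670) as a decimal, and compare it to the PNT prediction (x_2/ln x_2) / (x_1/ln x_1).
π(4142)/π(670) = 570/121 ≈ 4.7107;  PNT prediction ≈ 4.8300.

π(670) = 121 and π(4142) = 570, so π(4142)/π(670) ≈ 4.7107. The PNT-predicted ratio is (4142/ln(4142)) / (670/ln(670)) ≈ 4.8300. The two agree to within a few percent, as expected.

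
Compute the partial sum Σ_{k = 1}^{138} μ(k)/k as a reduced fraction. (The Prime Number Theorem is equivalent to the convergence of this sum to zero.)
Σ μ(k)/k = -555287024704611060265939362206536129932460842882137/72047817630210000485677936198920432067383702541010310

Values of μ(k) for 1 ≤ k ≤ 138: μ(1) = 1, μ(2) = -1, μ(3) = -1, μ(5) = -1, μ(6) = 1, μ(7) = -1, μ(10) = 1, μ(11) = -1, μ(13) = -1, μ(14) = 1, μ(15) = 1, μ(17) = -1, μ(19) = -1, μ(21) = 1, μ(22) = 1, μ(23) = -1, μ(26) = 1, μ(29) = -1, μ(30) = -1, μ(31) = -1, μ(33) = 1, μ(34) = 1, μ(35) = 1, μ(37) = -1, μ(38) = 1, μ(39) = 1, μ(41) = -1, μ(42) = -1, μ(43) = -1, μ(46) = 1, μ(47) = -1, μ(51) = 1, μ(53) = -1, μ(55) = 1, μ(57) = 1, μ(58) = 1, μ(59) = -1, μ(61) = -1, μ(62) = 1, μ(65) = 1, μ(66) = -1, μ(67) = -1, μ(69) = 1, μ(70) = -1, μ(71) = -1, μ(73) = -1, μ(74) = 1, μ(77) = 1, μ(78) = -1, μ(79) = -1, μ(82) = 1, μ(83) = -1, μ(85) = 1, μ(86) = 1, μ(87) = 1, μ(89) = -1, μ(91) = 1, μ(93) = 1, μ(94) = 1, μ(95) = 1, μ(97) = -1, μ(101) = -1, μ(102) = -1, μ(103) = -1, μ(105) = -1, μ(106) = 1, μ(107) = -1, μ(109) = -1, μ(110) = -1, μ(111) = 1, μ(113) = -1, μ(114) = -1, μ(115) = 1, μ(118) = 1, μ(119) = 1, μ(122) = 1, μ(123) = 1, μ(127) = -1, μ(129) = 1, μ(130) = -1, μ(131) = -1, μ(133) = 1, μ(134) = 1, μ(137) = -1, μ(138) = -1, with μ = 0 on non-squarefree integers. Summing μ(k)/k for k where μ(k) ≠ 0 gives -555287024704611060265939362206536129932460842882137/72047817630210000485677936198920432067383702541010310 ≈ -0.0077. (PNT ⟺ this sum → 0 as n → ∞.)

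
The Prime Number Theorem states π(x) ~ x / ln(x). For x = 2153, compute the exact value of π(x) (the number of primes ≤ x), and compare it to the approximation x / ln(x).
π(2153) = 325;  x/ln(x) ≈ 280.54;  relative error ≈ 13.68%.

Directly count primes up to 2153: π(2153) = 325. The PNT approximation gives 2153/ln(2153) ≈ 2153/7.67462 ≈ 280.54. Relative error (π(x) − x/ln(x)) / π(x) ≈ 13.68%; the approximation is known to undercount slightly (Li(x) is a better estimate).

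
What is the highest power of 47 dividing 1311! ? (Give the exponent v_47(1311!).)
v_47(1311!) = 27

Legendre's formula: v_p(n!) = Σ_{k ≥ 1} ⌊n / p^k⌋. For p = 47, n = 1311, the terms are:
  ⌊1311/47^1⌋ = ⌊1311/47⌋ = 27
(the next term ⌊1311/47^2⌋ = 0, terminating the sum). Summing: v_47(1311!) = 27 = 27.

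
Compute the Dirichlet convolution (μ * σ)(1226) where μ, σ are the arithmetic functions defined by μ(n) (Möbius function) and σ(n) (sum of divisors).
(μ * σ)(1226) = 1226

Divisors of 1226: [1, 2, 613, 1226]. For each d | 1226:
  d = 1: μ(1) · σ(1226/1) = 1 · 1842 = 1842
  d = 2: μ(2) · σ(1226/2) = -1 · 614 = -614
  d = 613: μ(613) · σ(1226/613) = -1 · 3 = -3
  d = 1226: μ(1226) · σ(1226/1226) = 1 · 1 = 1
Summing: (μ * σ)(1226) = 1842 + -614 + -3 + 1 = 1226.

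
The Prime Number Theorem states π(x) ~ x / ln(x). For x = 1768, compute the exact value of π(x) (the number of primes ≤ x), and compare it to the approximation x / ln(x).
π(1768) = 274;  x/ln(x) ≈ 236.44;  relative error ≈ 13.71%.

Directly count primes up to 1768: π(1768) = 274. The PNT approximation gives 1768/ln(1768) ≈ 1768/7.47760 ≈ 236.44. Relative error (π(x) − x/ln(x)) / π(x) ≈ 13.71%; the approximation is known to undercount slightly (Li(x) is a better estimate).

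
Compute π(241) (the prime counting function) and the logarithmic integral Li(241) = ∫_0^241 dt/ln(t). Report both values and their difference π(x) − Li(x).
π(241) = 53;  Li(241) ≈ 57.79;  π(x) − Li(x) ≈ -4.79.

Direct count of primes ≤ 241 gives π(241) = 53. Numerical evaluation of the logarithmic integral gives Li(241) ≈ 57.79. The difference π(x) − Li(x) ≈ -4.79 is typically negative for small/moderate x (Li(x) overestimates), though Littlewood's theorem shows this sign changes infinitely often.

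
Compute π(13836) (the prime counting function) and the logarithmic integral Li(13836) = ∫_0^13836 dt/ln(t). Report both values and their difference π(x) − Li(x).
π(13836) = 1635;  Li(13836) ≈ 1655.07;  π(x) − Li(x) ≈ -20.07.

Direct count of primes ≤ 13836 gives π(13836) = 1635. Numerical evaluation of the logarithmic integral gives Li(13836) ≈ 1655.07. The difference π(x) − Li(x) ≈ -20.07 is typically negative for small/moderate x (Li(x) overestimates), though Littlewood's theorem shows this sign changes infinitely often.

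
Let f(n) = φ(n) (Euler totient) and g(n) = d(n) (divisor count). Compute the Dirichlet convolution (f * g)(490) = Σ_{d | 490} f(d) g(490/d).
(φ * d)(490) = 1026

Divisors of 490: [1, 2, 5, 7, 10, 14, 35, 49, 70, 98, 245, 490]. For each d | 490:
  d = 1: φ(1) · d(490/1) = 1 · 12 = 12
  d = 2: φ(2) · d(490/2) = 1 · 6 = 6
  d = 5: φ(5) · d(490/5) = 4 · 6 = 24
  d = 7: φ(7) · d(490/7) = 6 · 8 = 48
  d = 10: φ(10) · d(490/10) = 4 · 3 = 12
  d = 14: φ(14) · d(490/14) = 6 · 4 = 24
  d = 35: φ(35) · d(490/35) = 24 · 4 = 96
  d = 49: φ(49) · d(490/49) = 42 · 4 = 168
  d = 70: φ(70) · d(490/70) = 24 · 2 = 48
  d = 98: φ(98) · d(490/98) = 42 · 2 = 84
  d = 245: φ(245) · d(490/245) = 168 · 2 = 336
  d = 490: φ(490) · d(490/490) = 168 · 1 = 168
Summing: (φ * d)(490) = 12 + 6 + 24 + 48 + 12 + 24 + 96 + 168 + 48 + 84 + 336 + 168 = 1026.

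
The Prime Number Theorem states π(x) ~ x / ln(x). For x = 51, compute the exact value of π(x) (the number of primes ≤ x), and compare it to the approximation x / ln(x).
π(51) = 15;  x/ln(x) ≈ 12.97;  relative error ≈ 13.53%.

Directly count primes up to 51: π(51) = 15. The PNT approximation gives 51/ln(51) ≈ 51/3.93183 ≈ 12.97. Relative error (π(x) − x/ln(x)) / π(x) ≈ 13.53%; the approximation is known to undercount slightly (Li(x) is a better estimate).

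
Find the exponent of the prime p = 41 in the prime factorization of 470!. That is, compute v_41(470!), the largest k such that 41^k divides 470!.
v_41(470!) = 11

Legendre's formula: v_p(n!) = Σ_{k ≥ 1} ⌊n / p^k⌋. For p = 41, n = 470, the terms are:
  ⌊470/41^1⌋ = ⌊470/41⌋ = 11
(the next term ⌊470/41^2⌋ = 0, terminating the sum). Summing: v_41(470!) = 11 = 11.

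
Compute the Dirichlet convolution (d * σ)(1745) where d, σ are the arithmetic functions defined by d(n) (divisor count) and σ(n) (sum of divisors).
(d * σ)(1745) = 2816

Divisors of 1745: [1, 5, 349, 1745]. For each d | 1745:
  d = 1: d(1) · σ(1745/1) = 1 · 2100 = 2100
  d = 5: d(5) · σ(1745/5) = 2 · 350 = 700
  d = 349: d(349) · σ(1745/349) = 2 · 6 = 12
  d = 1745: d(1745) · σ(1745/1745) = 4 · 1 = 4
Summing: (d * σ)(1745) = 2100 + 700 + 12 + 4 = 2816.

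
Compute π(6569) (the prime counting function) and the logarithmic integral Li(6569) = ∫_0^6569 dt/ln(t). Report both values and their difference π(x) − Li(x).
π(6569) = 849;  Li(6569) ≈ 865.48;  π(x) − Li(x) ≈ -16.48.

Direct count of primes ≤ 6569 gives π(6569) = 849. Numerical evaluation of the logarithmic integral gives Li(6569) ≈ 865.48. The difference π(x) − Li(x) ≈ -16.48 is typically negative for small/moderate x (Li(x) overestimates), though Littlewood's theorem shows this sign changes infinitely often.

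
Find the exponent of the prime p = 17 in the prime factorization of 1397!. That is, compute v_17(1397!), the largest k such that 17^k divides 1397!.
v_17(1397!) = 86

Legendre's formula: v_p(n!) = Σ_{k ≥ 1} ⌊n / p^k⌋. For p = 17, n = 1397, the terms are:
  ⌊1397/17^1⌋ = ⌊1397/17⌋ = 82
  ⌊1397/17^2⌋ = ⌊1397/289⌋ = 4
(the next term ⌊1397/17^3⌋ = 0, terminating the sum). Summing: v_17(1397!) = 82 + 4 = 86.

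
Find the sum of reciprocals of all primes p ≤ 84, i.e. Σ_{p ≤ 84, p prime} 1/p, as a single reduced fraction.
Σ 1/p = 475714535349241099037539188841003/267064515689275851355624017992790

π(84) = 23, so the primes ≤ 84 are [2, 3, 5, 7, 11, 13, 17, 19, 23, 29, 31, 37, 41, 43, 47, 53, 59, 61, 67, 71, 73, 79, 83]. Summing 1/p over these primes: 475714535349241099037539188841003/267064515689275851355624017992790 ≈ 1.7813. Mertens estimate ln ln(84) + 0.2615 ≈ 1.7501.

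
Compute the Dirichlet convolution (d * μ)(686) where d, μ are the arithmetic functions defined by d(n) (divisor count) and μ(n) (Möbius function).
(d * μ)(686) = 1

Divisors of 686: [1, 2, 7, 14, 49, 98, 343, 686]. For each d | 686:
  d = 1: d(1) · μ(686/1) = 1 · 0 = 0
  d = 2: d(2) · μ(686/2) = 2 · 0 = 0
  d = 7: d(7) · μ(686/7) = 2 · 0 = 0
  d = 14: d(14) · μ(686/14) = 4 · 0 = 0
  d = 49: d(49) · μ(686/49) = 3 · 1 = 3
  d = 98: d(98) · μ(686/98) = 6 · -1 = -6
  d = 343: d(343) · μ(686/343) = 4 · -1 = -4
  d = 686: d(686) · μ(686/686) = 8 · 1 = 8
Summing: (d * μ)(686) = 0 + 0 + 0 + 0 + 3 + -6 + -4 + 8 = 1.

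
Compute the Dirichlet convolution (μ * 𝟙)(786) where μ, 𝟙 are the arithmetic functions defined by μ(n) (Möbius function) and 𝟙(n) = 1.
(μ * 𝟙)(786) = 0

Divisors of 786: [1, 2, 3, 6, 131, 262, 393, 786]. For each d | 786:
  d = 1: μ(1) · 𝟙(786/1) = 1 · 1 = 1
  d = 2: μ(2) · 𝟙(786/2) = -1 · 1 = -1
  d = 3: μ(3) · 𝟙(786/3) = -1 · 1 = -1
  d = 6: μ(6) · 𝟙(786/6) = 1 · 1 = 1
  d = 131: μ(131) · 𝟙(786/131) = -1 · 1 = -1
  d = 262: μ(262) · 𝟙(786/262) = 1 · 1 = 1
  d = 393: μ(393) · 𝟙(786/393) = 1 · 1 = 1
  d = 786: μ(786) · 𝟙(786/786) = -1 · 1 = -1
Summing: (μ * 𝟙)(786) = 1 + -1 + -1 + 1 + -1 + 1 + 1 + -1 = 0.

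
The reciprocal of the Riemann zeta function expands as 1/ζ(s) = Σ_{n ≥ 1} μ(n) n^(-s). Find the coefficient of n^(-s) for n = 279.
μ(279) = 0

Factor n = 279 = 3^2 · 31. μ(n) = 0 if any exponent ≥ 2 (not squarefree); otherwise μ(n) = (−1)^{ω(n)} where ω(n) is the number of distinct prime factors. Applying: μ(279) = 0.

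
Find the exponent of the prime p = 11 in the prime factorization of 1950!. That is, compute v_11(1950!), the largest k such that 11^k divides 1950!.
v_11(1950!) = 194

Legendre's formula: v_p(n!) = Σ_{k ≥ 1} ⌊n / p^k⌋. For p = 11, n = 1950, the terms are:
  ⌊1950/11^1⌋ = ⌊1950/11⌋ = 177
  ⌊1950/11^2⌋ = ⌊1950/121⌋ = 16
  ⌊1950/11^3⌋ = ⌊1950/1331⌋ = 1
(the next term ⌊1950/11^4⌋ = 0, terminating the sum). Summing: v_11(1950!) = 177 + 16 + 1 = 194.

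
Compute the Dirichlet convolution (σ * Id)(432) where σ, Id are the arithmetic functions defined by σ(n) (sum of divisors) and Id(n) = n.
(σ * Id)(432) = 18318

Divisors of 432: [1, 2, 3, 4, 6, 8, 9, 12, 16, 18, 24, 27, 36, 48, 54, 72, 108, 144, 216, 432]. For each d | 432:
  d = 1: σ(1) · Id(432/1) = 1 · 432 = 432
  d = 2: σ(2) · Id(432/2) = 3 · 216 = 648
  d = 3: σ(3) · Id(432/3) = 4 · 144 = 576
  d = 4: σ(4) · Id(432/4) = 7 · 108 = 756
  d = 6: σ(6) · Id(432/6) = 12 · 72 = 864
  d = 8: σ(8) · Id(432/8) = 15 · 54 = 810
  d = 9: σ(9) · Id(432/9) = 13 · 48 = 624
  d = 12: σ(12) · Id(432/12) = 28 · 36 = 1008
  d = 16: σ(16) · Id(432/16) = 31 · 27 = 837
  d = 18: σ(18) · Id(432/18) = 39 · 24 = 936
  d = 24: σ(24) · Id(432/24) = 60 · 18 = 1080
  d = 27: σ(27) · Id(432/27) = 40 · 16 = 640
  d = 36: σ(36) · Id(432/36) = 91 · 12 = 1092
  d = 48: σ(48) · Id(432/48) = 124 · 9 = 1116
  d = 54: σ(54) · Id(432/54) = 120 · 8 = 960
  d = 72: σ(72) · Id(432/72) = 195 · 6 = 1170
  d = 108: σ(108) · Id(432/108) = 280 · 4 = 1120
  d = 144: σ(144) · Id(432/144) = 403 · 3 = 1209
  d = 216: σ(216) · Id(432/216) = 600 · 2 = 1200
  d = 432: σ(432) · Id(432/432) = 1240 · 1 = 1240
Summing: (σ * Id)(432) = 432 + 648 + 576 + 756 + 864 + 810 + 624 + 1008 + 837 + 936 + 1080 + 640 + 1092 + 1116 + 960 + 1170 + 1120 + 1209 + 1200 + 1240 = 18318.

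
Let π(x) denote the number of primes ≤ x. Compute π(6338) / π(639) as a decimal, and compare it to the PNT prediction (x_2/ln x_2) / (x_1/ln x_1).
π(6338)/π(639) = 825/115 ≈ 7.1739;  PNT prediction ≈ 7.3191.

π(639) = 115 and π(6338) = 825, so π(6338)/π(639) ≈ 7.1739. The PNT-predicted ratio is (6338/ln(6338)) / (639/ln(639)) ≈ 7.3191. The two agree to within a few percent, as expected.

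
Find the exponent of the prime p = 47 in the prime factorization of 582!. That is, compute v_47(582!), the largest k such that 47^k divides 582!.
v_47(582!) = 12

Legendre's formula: v_p(n!) = Σ_{k ≥ 1} ⌊n / p^k⌋. For p = 47, n = 582, the terms are:
  ⌊582/47^1⌋ = ⌊582/47⌋ = 12
(the next term ⌊582/47^2⌋ = 0, terminating the sum). Summing: v_47(582!) = 12 = 12.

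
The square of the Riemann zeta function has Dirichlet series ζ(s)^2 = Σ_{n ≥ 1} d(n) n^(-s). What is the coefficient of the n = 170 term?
d(170) = 8

ζ(s)^2 = (Σ 1/m^s)(Σ 1/k^s). The coefficient of 1/n^s in the product is the number of ordered pairs (m, k) with mk = n, which equals d(n). For n = 170, divisors are [1, 2, 5, 10, 17, 34, 85, 170], so d(170) = 8.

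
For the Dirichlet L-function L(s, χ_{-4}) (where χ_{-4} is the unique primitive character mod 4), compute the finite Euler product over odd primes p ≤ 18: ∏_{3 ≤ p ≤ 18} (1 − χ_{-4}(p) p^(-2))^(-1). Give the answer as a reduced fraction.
∏ = 41368327/44974080

The odd primes p ≤ 18 are [3, 5, 7, 11, 13, 17]. For each, χ(p) = 1 if p ≡ 1 mod 4, χ(p) = −1 if p ≡ 3 mod 4. Taking (1 − χ(p)/p^2)^(-1) = p^2/(p^2 − χ(p)): (1 − (-1)/3^2)^(-1) · (1 − (1)/5^2)^(-1) · (1 − (-1)/7^2)^(-1) · (1 − (-1)/11^2)^(-1) · (1 − (1)/13^2)^(-1) · (1 − (1)/17^2)^(-1) = 41368327/44974080.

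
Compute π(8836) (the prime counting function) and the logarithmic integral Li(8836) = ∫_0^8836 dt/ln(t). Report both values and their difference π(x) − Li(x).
π(8836) = 1100;  Li(8836) ≈ 1118.92;  π(x) − Li(x) ≈ -18.92.

Direct count of primes ≤ 8836 gives π(8836) = 1100. Numerical evaluation of the logarithmic integral gives Li(8836) ≈ 1118.92. The difference π(x) − Li(x) ≈ -18.92 is typically negative for small/moderate x (Li(x) overestimates), though Littlewood's theorem shows this sign changes infinitely often.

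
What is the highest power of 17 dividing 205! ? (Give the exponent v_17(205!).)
v_17(205!) = 12

Legendre's formula: v_p(n!) = Σ_{k ≥ 1} ⌊n / p^k⌋. For p = 17, n = 205, the terms are:
  ⌊205/17^1⌋ = ⌊205/17⌋ = 12
(the next term ⌊205/17^2⌋ = 0, terminating the sum). Summing: v_17(205!) = 12 = 12.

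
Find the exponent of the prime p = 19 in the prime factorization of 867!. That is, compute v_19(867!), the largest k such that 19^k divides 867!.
v_19(867!) = 47

Legendre's formula: v_p(n!) = Σ_{k ≥ 1} ⌊n / p^k⌋. For p = 19, n = 867, the terms are:
  ⌊867/19^1⌋ = ⌊867/19⌋ = 45
  ⌊867/19^2⌋ = ⌊867/361⌋ = 2
(the next term ⌊867/19^3⌋ = 0, terminating the sum). Summing: v_19(867!) = 45 + 2 = 47.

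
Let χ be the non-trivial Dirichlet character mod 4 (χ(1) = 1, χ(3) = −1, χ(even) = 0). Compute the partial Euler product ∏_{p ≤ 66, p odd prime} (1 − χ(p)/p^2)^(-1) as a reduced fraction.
∏ = 41649646786025278187758845901/45453901250007819878400000000

The odd primes p ≤ 66 are [3, 5, 7, 11, 13, 17, 19, 23, 29, 31, 37, 41, 43, 47, 53, 59, 61]. For each, χ(p) = 1 if p ≡ 1 mod 4, χ(p) = −1 if p ≡ 3 mod 4. Taking (1 − χ(p)/p^2)^(-1) = p^2/(p^2 − χ(p)): (1 − (-1)/3^2)^(-1) · (1 − (1)/5^2)^(-1) · (1 − (-1)/7^2)^(-1) · (1 − (-1)/11^2)^(-1) · (1 − (1)/13^2)^(-1) · (1 − (1)/17^2)^(-1) · (1 − (-1)/19^2)^(-1) · (1 − (-1)/23^2)^(-1) · (1 − (1)/29^2)^(-1) · (1 − (-1)/31^2)^(-1) · (1 − (1)/37^2)^(-1) · (1 − (1)/41^2)^(-1) · (1 − (-1)/43^2)^(-1) · (1 − (-1)/47^2)^(-1) · (1 − (1)/53^2)^(-1) · (1 − (-1)/59^2)^(-1) · (1 − (1)/61^2)^(-1) = 41649646786025278187758845901/45453901250007819878400000000.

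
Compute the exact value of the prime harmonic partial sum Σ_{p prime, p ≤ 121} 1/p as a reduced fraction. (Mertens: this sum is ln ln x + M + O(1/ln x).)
Σ 1/p = 58472171373748331322981543916880425472323867753/31610054640417607788145206291543662493274686990

π(121) = 30, so the primes ≤ 121 are [2, 3, 5, 7, 11, 13, 17, 19, 23, 29, 31, 37, 41, 43, 47, 53, 59, 61, 67, 71, 73, 79, 83, 89, 97, 101, 103, 107, 109, 113]. Summing 1/p over these primes: 58472171373748331322981543916880425472323867753/31610054640417607788145206291543662493274686990 ≈ 1.8498. Mertens estimate ln ln(121) + 0.2615 ≈ 1.8292.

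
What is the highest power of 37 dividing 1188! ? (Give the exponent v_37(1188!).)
v_37(1188!) = 32

Legendre's formula: v_p(n!) = Σ_{k ≥ 1} ⌊n / p^k⌋. For p = 37, n = 1188, the terms are:
  ⌊1188/37^1⌋ = ⌊1188/37⌋ = 32
(the next term ⌊1188/37^2⌋ = 0, terminating the sum). Summing: v_37(1188!) = 32 = 32.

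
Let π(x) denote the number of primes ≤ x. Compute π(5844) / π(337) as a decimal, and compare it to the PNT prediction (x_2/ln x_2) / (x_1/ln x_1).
π(5844)/π(337) = 767/68 ≈ 11.2794;  PNT prediction ≈ 11.6367.

π(337) = 68 and π(5844) = 767, so π(5844)/π(337) ≈ 11.2794. The PNT-predicted ratio is (5844/ln(5844)) / (337/ln(337)) ≈ 11.6367. The two agree to within a few percent, as expected.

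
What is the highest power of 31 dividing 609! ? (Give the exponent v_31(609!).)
v_31(609!) = 19

Legendre's formula: v_p(n!) = Σ_{k ≥ 1} ⌊n / p^k⌋. For p = 31, n = 609, the terms are:
  ⌊609/31^1⌋ = ⌊609/31⌋ = 19
(the next term ⌊609/31^2⌋ = 0, terminating the sum). Summing: v_31(609!) = 19 = 19.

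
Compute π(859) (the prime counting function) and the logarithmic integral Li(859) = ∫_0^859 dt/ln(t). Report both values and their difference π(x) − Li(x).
π(859) = 149;  Li(859) ≈ 156.98;  π(x) − Li(x) ≈ -7.98.

Direct count of primes ≤ 859 gives π(859) = 149. Numerical evaluation of the logarithmic integral gives Li(859) ≈ 156.98. The difference π(x) − Li(x) ≈ -7.98 is typically negative for small/moderate x (Li(x) overestimates), though Littlewood's theorem shows this sign changes infinitely often.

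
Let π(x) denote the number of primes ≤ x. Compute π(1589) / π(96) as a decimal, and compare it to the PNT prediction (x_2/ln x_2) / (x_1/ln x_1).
π(1589)/π(96) = 250/24 ≈ 10.4167;  PNT prediction ≈ 10.2497.

π(96) = 24 and π(1589) = 250, so π(1589)/π(96) ≈ 10.4167. The PNT-predicted ratio is (1589/ln(1589)) / (96/ln(96)) ≈ 10.2497. The two agree to within a few percent, as expected.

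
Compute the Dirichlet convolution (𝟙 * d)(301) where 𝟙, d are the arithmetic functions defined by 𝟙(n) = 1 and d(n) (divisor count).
(𝟙 * d)(301) = 9

Divisors of 301: [1, 7, 43, 301]. For each d | 301:
  d = 1: 𝟙(1) · d(301/1) = 1 · 4 = 4
  d = 7: 𝟙(7) · d(301/7) = 1 · 2 = 2
  d = 43: 𝟙(43) · d(301/43) = 1 · 2 = 2
  d = 301: 𝟙(301) · d(301/301) = 1 · 1 = 1
Summing: (𝟙 * d)(301) = 4 + 2 + 2 + 1 = 9.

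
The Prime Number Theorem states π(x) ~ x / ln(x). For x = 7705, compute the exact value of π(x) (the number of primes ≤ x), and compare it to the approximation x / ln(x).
π(7705) = 978;  x/ln(x) ≈ 860.93;  relative error ≈ 11.97%.

Directly count primes up to 7705: π(7705) = 978. The PNT approximation gives 7705/ln(7705) ≈ 7705/8.94962 ≈ 860.93. Relative error (π(x) − x/ln(x)) / π(x) ≈ 11.97%; the approximation is known to undercount slightly (Li(x) is a better estimate).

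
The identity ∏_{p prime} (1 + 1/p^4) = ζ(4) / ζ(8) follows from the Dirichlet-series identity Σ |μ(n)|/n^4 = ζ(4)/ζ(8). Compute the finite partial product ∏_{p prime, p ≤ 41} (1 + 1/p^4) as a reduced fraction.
∏ = 48720475991638584141351346569294960399869967650480384/45198307255822366572981630424624077541402100668355625

The primes p ≤ 41 are [2, 3, 5, 7, 11, 13, 17, 19, 23, 29, 31, 37, 41]. For each, (1 + 1/p^4) = (p^4 + 1)/p^4. Multiplying these fractions over p ∈ [2, 3, 5, 7, 11, 13, 17, 19, 23, 29, 31, 37, 41] gives 48720475991638584141351346569294960399869967650480384/45198307255822366572981630424624077541402100668355625. (In the limit P → ∞ this tends to ζ(4)/ζ(8).)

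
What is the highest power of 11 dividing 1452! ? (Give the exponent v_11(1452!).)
v_11(1452!) = 145

Legendre's formula: v_p(n!) = Σ_{k ≥ 1} ⌊n / p^k⌋. For p = 11, n = 1452, the terms are:
  ⌊1452/11^1⌋ = ⌊1452/11⌋ = 132
  ⌊1452/11^2⌋ = ⌊1452/121⌋ = 12
  ⌊1452/11^3⌋ = ⌊1452/1331⌋ = 1
(the next term ⌊1452/11^4⌋ = 0, terminating the sum). Summing: v_11(1452!) = 132 + 12 + 1 = 145.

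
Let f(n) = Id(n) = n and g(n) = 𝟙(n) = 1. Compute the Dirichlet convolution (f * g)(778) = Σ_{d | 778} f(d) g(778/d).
(Id * 𝟙)(778) = 1170

Divisors of 778: [1, 2, 389, 778]. For each d | 778:
  d = 1: Id(1) · 𝟙(778/1) = 1 · 1 = 1
  d = 2: Id(2) · 𝟙(778/2) = 2 · 1 = 2
  d = 389: Id(389) · 𝟙(778/389) = 389 · 1 = 389
  d = 778: Id(778) · 𝟙(778/778) = 778 · 1 = 778
Summing: (Id * 𝟙)(778) = 1 + 2 + 389 + 778 = 1170.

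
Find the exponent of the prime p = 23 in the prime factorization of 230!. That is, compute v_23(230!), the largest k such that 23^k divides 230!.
v_23(230!) = 10

Legendre's formula: v_p(n!) = Σ_{k ≥ 1} ⌊n / p^k⌋. For p = 23, n = 230, the terms are:
  ⌊230/23^1⌋ = ⌊230/23⌋ = 10
(the next term ⌊230/23^2⌋ = 0, terminating the sum). Summing: v_23(230!) = 10 = 10.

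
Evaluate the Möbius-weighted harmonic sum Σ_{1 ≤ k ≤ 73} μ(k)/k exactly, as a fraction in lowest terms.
Σ μ(k)/k = -30588137492112380723638129/1163705159978543547160609242

Values of μ(k) for 1 ≤ k ≤ 73: μ(1) = 1, μ(2) = -1, μ(3) = -1, μ(5) = -1, μ(6) = 1, μ(7) = -1, μ(10) = 1, μ(11) = -1, μ(13) = -1, μ(14) = 1, μ(15) = 1, μ(17) = -1, μ(19) = -1, μ(21) = 1, μ(22) = 1, μ(23) = -1, μ(26) = 1, μ(29) = -1, μ(30) = -1, μ(31) = -1, μ(33) = 1, μ(34) = 1, μ(35) = 1, μ(37) = -1, μ(38) = 1, μ(39) = 1, μ(41) = -1, μ(42) = -1, μ(43) = -1, μ(46) = 1, μ(47) = -1, μ(51) = 1, μ(53) = -1, μ(55) = 1, μ(57) = 1, μ(58) = 1, μ(59) = -1, μ(61) = -1, μ(62) = 1, μ(65) = 1, μ(66) = -1, μ(67) = -1, μ(69) = 1, μ(70) = -1, μ(71) = -1, μ(73) = -1, with μ = 0 on non-squarefree integers. Summing μ(k)/k for k where μ(k) ≠ 0 gives -30588137492112380723638129/1163705159978543547160609242 ≈ -0.0263. (PNT ⟺ this sum → 0 as n → ∞.)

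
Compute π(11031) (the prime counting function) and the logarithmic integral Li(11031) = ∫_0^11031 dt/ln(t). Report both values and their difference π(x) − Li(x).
π(11031) = 1337;  Li(11031) ≈ 1357.47;  π(x) − Li(x) ≈ -20.47.

Direct count of primes ≤ 11031 gives π(11031) = 1337. Numerical evaluation of the logarithmic integral gives Li(11031) ≈ 1357.47. The difference π(x) − Li(x) ≈ -20.47 is typically negative for small/moderate x (Li(x) overestimates), though Littlewood's theorem shows this sign changes infinitely often.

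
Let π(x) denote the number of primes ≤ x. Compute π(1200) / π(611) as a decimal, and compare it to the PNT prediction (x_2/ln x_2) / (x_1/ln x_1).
π(1200)/π(611) = 196/111 ≈ 1.7658;  PNT prediction ≈ 1.7770.

π(611) = 111 and π(1200) = 196, so π(1200)/π(611) ≈ 1.7658. The PNT-predicted ratio is (1200/ln(1200)) / (611/ln(611)) ≈ 1.7770. The two agree to within a few percent, as expected.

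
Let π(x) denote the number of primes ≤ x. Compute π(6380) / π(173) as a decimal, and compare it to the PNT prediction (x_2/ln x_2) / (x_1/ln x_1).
π(6380)/π(173) = 832/40 ≈ 20.8000;  PNT prediction ≈ 21.6925.

π(173) = 40 and π(6380) = 832, so π(6380)/π(173) ≈ 20.8000. The PNT-predicted ratio is (6380/ln(6380)) / (173/ln(173)) ≈ 21.6925. The two agree to within a few percent, as expected.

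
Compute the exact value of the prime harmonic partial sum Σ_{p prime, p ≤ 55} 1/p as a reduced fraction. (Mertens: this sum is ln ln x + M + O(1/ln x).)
Σ 1/p = 54766551458687142251/32589158477190044730

π(55) = 16, so the primes ≤ 55 are [2, 3, 5, 7, 11, 13, 17, 19, 23, 29, 31, 37, 41, 43, 47, 53]. Summing 1/p over these primes: 54766551458687142251/32589158477190044730 ≈ 1.6805. Mertens estimate ln ln(55) + 0.2615 ≈ 1.6496.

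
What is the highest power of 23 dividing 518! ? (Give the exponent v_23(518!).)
v_23(518!) = 22

Legendre's formula: v_p(n!) = Σ_{k ≥ 1} ⌊n / p^k⌋. For p = 23, n = 518, the terms are:
  ⌊518/23^1⌋ = ⌊518/23⌋ = 22
(the next term ⌊518/23^2⌋ = 0, terminating the sum). Summing: v_23(518!) = 22 = 22.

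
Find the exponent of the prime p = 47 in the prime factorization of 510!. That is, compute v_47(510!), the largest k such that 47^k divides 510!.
v_47(510!) = 10

Legendre's formula: v_p(n!) = Σ_{k ≥ 1} ⌊n / p^k⌋. For p = 47, n = 510, the terms are:
  ⌊510/47^1⌋ = ⌊510/47⌋ = 10
(the next term ⌊510/47^2⌋ = 0, terminating the sum). Summing: v_47(510!) = 10 = 10.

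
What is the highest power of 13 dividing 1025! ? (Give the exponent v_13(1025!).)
v_13(1025!) = 84

Legendre's formula: v_p(n!) = Σ_{k ≥ 1} ⌊n / p^k⌋. For p = 13, n = 1025, the terms are:
  ⌊1025/13^1⌋ = ⌊1025/13⌋ = 78
  ⌊1025/13^2⌋ = ⌊1025/169⌋ = 6
(the next term ⌊1025/13^3⌋ = 0, terminating the sum). Summing: v_13(1025!) = 78 + 6 = 84.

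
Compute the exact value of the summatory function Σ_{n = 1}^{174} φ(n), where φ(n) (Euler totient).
Σ_{n ≤ 174} φ(n) = 9250

Compute φ(n) for each 1 ≤ n ≤ 174: φ(1) = 1, φ(2) = 1, φ(3) = 2, φ(4) = 2, φ(5) = 4, φ(6) = 2, φ(7) = 6, φ(8) = 4, φ(9) = 6, φ(10) = 4, φ(11) = 10, φ(12) = 4, φ(13) = 12, φ(14) = 6, φ(15) = 8, φ(16) = 8, φ(17) = 16, φ(18) = 6, φ(19) = 18, φ(20) = 8, φ(21) = 12, φ(22) = 10, φ(23) = 22, φ(24) = 8, φ(25) = 20, φ(26) = 12, φ(27) = 18, φ(28) = 12, φ(29) = 28, φ(30) = 8, φ(31) = 30, φ(32) = 16, φ(33) = 20, φ(34) = 16, φ(35) = 24, φ(36) = 12, φ(37) = 36, φ(38) = 18, φ(39) = 24, φ(40) = 16, φ(41) = 40, φ(42) = 12, φ(43) = 42, φ(44) = 20, φ(45) = 24, φ(46) = 22, φ(47) = 46, φ(48) = 16, φ(49) = 42, φ(50) = 20, φ(51) = 32, φ(52) = 24, φ(53) = 52, φ(54) = 18, φ(55) = 40, φ(56) = 24, φ(57) = 36, φ(58) = 28, φ(59) = 58, φ(60) = 16, φ(61) = 60, φ(62) = 30, φ(63) = 36, φ(64) = 32, φ(65) = 48, φ(66) = 20, φ(67) = 66, φ(68) = 32, φ(69) = 44, φ(70) = 24, φ(71) = 70, φ(72) = 24, φ(73) = 72, φ(74) = 36, φ(75) = 40, φ(76) = 36, φ(77) = 60, φ(78) = 24, φ(79) = 78, φ(80) = 32, φ(81) = 54, φ(82) = 40, φ(83) = 82, φ(84) = 24, φ(85) = 64, φ(86) = 42, φ(87) = 56, φ(88) = 40, φ(89) = 88, φ(90) = 24, φ(91) = 72, φ(92) = 44, φ(93) = 60, φ(94) = 46, φ(95) = 72, φ(96) = 32, φ(97) = 96, φ(98) = 42, φ(99) = 60, φ(100) = 40, φ(101) = 100, φ(102) = 32, φ(103) = 102, φ(104) = 48, φ(105) = 48, φ(106) = 52, φ(107) = 106, φ(108) = 36, φ(109) = 108, φ(110) = 40, φ(111) = 72, φ(112) = 48, φ(113) = 112, φ(114) = 36, φ(115) = 88, φ(116) = 56, φ(117) = 72, φ(118) = 58, φ(119) = 96, φ(120) = 32, φ(121) = 110, φ(122) = 60, φ(123) = 80, φ(124) = 60, φ(125) = 100, φ(126) = 36, φ(127) = 126, φ(128) = 64, φ(129) = 84, φ(130) = 48, φ(131) = 130, φ(132) = 40, φ(133) = 108, φ(134) = 66, φ(135) = 72, φ(136) = 64, φ(137) = 136, φ(138) = 44, φ(139) = 138, φ(140) = 48, φ(141) = 92, φ(142) = 70, φ(143) = 120, φ(144) = 48, φ(145) = 112, φ(146) = 72, φ(147) = 84, φ(148) = 72, φ(149) = 148, φ(150) = 40, φ(151) = 150, φ(152) = 72, φ(153) = 96, φ(154) = 60, φ(155) = 120, φ(156) = 48, φ(157) = 156, φ(158) = 78, φ(159) = 104, φ(160) = 64, φ(161) = 132, φ(162) = 54, φ(163) = 162, φ(164) = 80, φ(165) = 80, φ(166) = 82, φ(167) = 166, φ(168) = 48, φ(169) = 156, φ(170) = 64, φ(171) = 108, φ(172) = 84, φ(173) = 172, φ(174) = 56. Summing all 174 values: 9250. (Average order: Σ_{n ≤ x} φ(n) ~ (3/π²) x². For x = 174, (3/π²)·174² ≈ 9202.80.)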